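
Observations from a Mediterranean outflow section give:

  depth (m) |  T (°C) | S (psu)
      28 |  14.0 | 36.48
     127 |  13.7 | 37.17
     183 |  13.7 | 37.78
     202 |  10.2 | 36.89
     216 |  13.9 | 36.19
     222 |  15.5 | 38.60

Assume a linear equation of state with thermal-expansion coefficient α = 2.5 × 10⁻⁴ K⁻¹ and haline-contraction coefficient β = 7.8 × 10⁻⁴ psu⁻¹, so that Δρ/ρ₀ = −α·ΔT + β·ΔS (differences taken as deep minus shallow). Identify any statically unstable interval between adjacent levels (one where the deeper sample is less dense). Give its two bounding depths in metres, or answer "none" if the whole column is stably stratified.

Evaluate Δρ/ρ₀ = −αΔT + βΔS across each adjacent pair:
  28–127 m: −αΔT+βΔS = −(2.5 × 10⁻⁴)(-0.3)+(7.8 × 10⁻⁴)(+0.69) = 6.1 × 10⁻⁴ → stable
  127–183 m: −αΔT+βΔS = −(2.5 × 10⁻⁴)(+0.0)+(7.8 × 10⁻⁴)(+0.61) = 4.8 × 10⁻⁴ → stable
  183–202 m: −αΔT+βΔS = −(2.5 × 10⁻⁴)(-3.5)+(7.8 × 10⁻⁴)(-0.89) = 1.8 × 10⁻⁴ → stable
  202–216 m: −αΔT+βΔS = −(2.5 × 10⁻⁴)(+3.7)+(7.8 × 10⁻⁴)(-0.70) = -1.5 × 10⁻³ → UNSTABLE
  216–222 m: −αΔT+βΔS = −(2.5 × 10⁻⁴)(+1.6)+(7.8 × 10⁻⁴)(+2.41) = 1.5 × 10⁻³ → stable
The 202–216 m interval has Δρ < 0: lighter water underlies denser water.

202–216 m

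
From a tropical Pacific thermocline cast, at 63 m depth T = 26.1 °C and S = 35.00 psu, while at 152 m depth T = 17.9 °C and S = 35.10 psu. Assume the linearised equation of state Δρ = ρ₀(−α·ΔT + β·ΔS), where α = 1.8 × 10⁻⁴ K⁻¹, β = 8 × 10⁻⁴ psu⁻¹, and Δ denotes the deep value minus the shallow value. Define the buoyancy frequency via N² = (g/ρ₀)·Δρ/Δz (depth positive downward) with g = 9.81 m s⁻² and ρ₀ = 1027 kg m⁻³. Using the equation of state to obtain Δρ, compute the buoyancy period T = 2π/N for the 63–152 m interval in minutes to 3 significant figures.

8.00 min

ΔT = -8.2 K, ΔS = +0.10 psu (deep − shallow).
Δρ/ρ₀ = −αΔT + βΔS = 1.476 × 10⁻³ + 8.00 × 10⁻⁵ = 1.556 × 10⁻³, so Δρ ≈ 1.598 kg m⁻³.
N² = (g/ρ₀)·Δρ/Δz = g·(Δρ/ρ₀)/Δz = 9.81 × 1.556 × 10⁻³ / 89 = 1.7151 × 10⁻⁴ s⁻².
N = √(1.7151 × 10⁻⁴) = 0.013096 rad s⁻¹ → T = 2π/N = 479.78 s = 7.9963 min ≈ 8.00 min.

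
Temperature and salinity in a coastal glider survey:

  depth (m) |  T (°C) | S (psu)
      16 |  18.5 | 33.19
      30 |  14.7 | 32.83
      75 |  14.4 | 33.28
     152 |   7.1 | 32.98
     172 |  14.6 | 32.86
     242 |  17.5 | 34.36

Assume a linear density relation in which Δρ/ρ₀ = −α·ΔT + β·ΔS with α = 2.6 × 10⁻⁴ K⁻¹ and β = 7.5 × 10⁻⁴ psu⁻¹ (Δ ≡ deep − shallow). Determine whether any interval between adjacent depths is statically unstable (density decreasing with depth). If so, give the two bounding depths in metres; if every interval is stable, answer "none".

152–172 m

Evaluate Δρ/ρ₀ = −αΔT + βΔS across each adjacent pair:
  16–30 m: −αΔT+βΔS = −(2.6 × 10⁻⁴)(-3.8)+(7.5 × 10⁻⁴)(-0.36) = 7.2 × 10⁻⁴ → stable
  30–75 m: −αΔT+βΔS = −(2.6 × 10⁻⁴)(-0.3)+(7.5 × 10⁻⁴)(+0.45) = 4.2 × 10⁻⁴ → stable
  75–152 m: −αΔT+βΔS = −(2.6 × 10⁻⁴)(-7.3)+(7.5 × 10⁻⁴)(-0.30) = 1.7 × 10⁻³ → stable
  152–172 m: −αΔT+βΔS = −(2.6 × 10⁻⁴)(+7.5)+(7.5 × 10⁻⁴)(-0.12) = -2.0 × 10⁻³ → UNSTABLE
  172–242 m: −αΔT+βΔS = −(2.6 × 10⁻⁴)(+2.9)+(7.5 × 10⁻⁴)(+1.50) = 3.7 × 10⁻⁴ → stable
The 152–172 m interval has Δρ < 0: lighter water underlies denser water.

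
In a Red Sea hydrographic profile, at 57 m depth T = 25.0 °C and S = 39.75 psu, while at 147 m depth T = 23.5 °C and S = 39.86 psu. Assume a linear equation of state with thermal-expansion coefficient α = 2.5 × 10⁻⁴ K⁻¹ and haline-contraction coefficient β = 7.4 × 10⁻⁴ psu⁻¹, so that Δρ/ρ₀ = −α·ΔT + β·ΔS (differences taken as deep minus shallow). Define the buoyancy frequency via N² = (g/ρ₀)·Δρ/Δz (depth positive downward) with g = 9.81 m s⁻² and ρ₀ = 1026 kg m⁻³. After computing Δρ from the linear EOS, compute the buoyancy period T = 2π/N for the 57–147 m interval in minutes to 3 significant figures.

ΔT = -1.5 K, ΔS = +0.11 psu (deep − shallow).
Δρ/ρ₀ = −αΔT + βΔS = 3.75 × 10⁻⁴ + 8.14 × 10⁻⁵ = 4.564 × 10⁻⁴, so Δρ ≈ 0.4683 kg m⁻³.
N² = (g/ρ₀)·Δρ/Δz = g·(Δρ/ρ₀)/Δz = 9.81 × 4.564 × 10⁻⁴ / 90 = 4.9748 × 10⁻⁵ s⁻².
N = √(4.9748 × 10⁻⁵) = 7.0532 × 10⁻³ rad s⁻¹ → T = 2π/N = 890.83 s = 14.847 min ≈ 14.8 min.

14.8 min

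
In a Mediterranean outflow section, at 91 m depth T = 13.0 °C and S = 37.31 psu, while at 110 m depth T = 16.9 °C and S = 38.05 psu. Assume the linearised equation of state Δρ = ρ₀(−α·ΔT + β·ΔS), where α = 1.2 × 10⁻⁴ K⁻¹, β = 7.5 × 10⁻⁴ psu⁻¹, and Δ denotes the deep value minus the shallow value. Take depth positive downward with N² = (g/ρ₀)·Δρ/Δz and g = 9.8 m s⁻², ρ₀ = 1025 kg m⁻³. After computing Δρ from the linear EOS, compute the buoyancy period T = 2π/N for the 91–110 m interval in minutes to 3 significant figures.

15.6 min

ΔT = +3.9 K, ΔS = +0.74 psu (deep − shallow).
Δρ/ρ₀ = −αΔT + βΔS = -4.68 × 10⁻⁴ + 5.55 × 10⁻⁴ = 8.70 × 10⁻⁵, so Δρ ≈ 0.08918 kg m⁻³.
N² = (g/ρ₀)·Δρ/Δz = g·(Δρ/ρ₀)/Δz = 9.8 × 8.70 × 10⁻⁵ / 19 = 4.4874 × 10⁻⁵ s⁻².
N = √(4.4874 × 10⁻⁵) = 6.6988 × 10⁻³ rad s⁻¹ → T = 2π/N = 937.96 s = 15.633 min ≈ 15.6 min.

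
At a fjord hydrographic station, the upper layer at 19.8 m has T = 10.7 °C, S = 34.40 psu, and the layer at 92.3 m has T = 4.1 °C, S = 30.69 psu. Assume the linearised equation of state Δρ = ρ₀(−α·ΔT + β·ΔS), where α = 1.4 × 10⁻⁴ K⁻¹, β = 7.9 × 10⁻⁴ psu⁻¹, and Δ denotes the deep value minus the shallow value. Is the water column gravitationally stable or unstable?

ΔT = 4.1 − 10.7 = -6.6 K and ΔS = 30.69 − 34.40 = -3.71 psu (deep − shallow).
−αΔT = 9.24 × 10⁻⁴; βΔS = -2.9309 × 10⁻³; sum Δρ/ρ₀ = -2.0069 × 10⁻³.
Δρ/ρ₀ < 0, so Δρ < 0: deeper water is lighter → statically unstable; the column would overturn.

unstable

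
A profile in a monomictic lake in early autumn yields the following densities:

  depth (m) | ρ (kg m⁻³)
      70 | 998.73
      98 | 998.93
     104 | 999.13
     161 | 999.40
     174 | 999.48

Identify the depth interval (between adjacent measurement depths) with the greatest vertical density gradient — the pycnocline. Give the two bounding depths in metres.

98–104 m

Compute the density gradient over each adjacent pair:
  70–98 m: Δρ/Δz = 0.20/28 = 7.1 × 10⁻³ kg m⁻⁴
  98–104 m: Δρ/Δz = 0.20/6 = 0.033 kg m⁻⁴
  104–161 m: Δρ/Δz = 0.27/57 = 4.7 × 10⁻³ kg m⁻⁴
  161–174 m: Δρ/Δz = 0.08/13 = 6.2 × 10⁻³ kg m⁻⁴
The largest gradient is in the 98–104 m interval — the pycnocline.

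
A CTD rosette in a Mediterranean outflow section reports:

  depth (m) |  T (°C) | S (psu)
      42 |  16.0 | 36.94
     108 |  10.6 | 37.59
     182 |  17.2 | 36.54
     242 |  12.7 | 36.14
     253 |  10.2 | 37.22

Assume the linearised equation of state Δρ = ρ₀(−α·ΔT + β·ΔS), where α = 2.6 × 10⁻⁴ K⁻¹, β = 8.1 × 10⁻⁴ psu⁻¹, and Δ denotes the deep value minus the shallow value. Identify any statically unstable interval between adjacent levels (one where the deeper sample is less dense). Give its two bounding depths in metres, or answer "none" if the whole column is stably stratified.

108–182 m

Evaluate Δρ/ρ₀ = −αΔT + βΔS across each adjacent pair:
  42–108 m: −αΔT+βΔS = −(2.6 × 10⁻⁴)(-5.4)+(8.1 × 10⁻⁴)(+0.65) = 1.9 × 10⁻³ → stable
  108–182 m: −αΔT+βΔS = −(2.6 × 10⁻⁴)(+6.6)+(8.1 × 10⁻⁴)(-1.05) = -2.6 × 10⁻³ → UNSTABLE
  182–242 m: −αΔT+βΔS = −(2.6 × 10⁻⁴)(-4.5)+(8.1 × 10⁻⁴)(-0.40) = 8.5 × 10⁻⁴ → stable
  242–253 m: −αΔT+βΔS = −(2.6 × 10⁻⁴)(-2.5)+(8.1 × 10⁻⁴)(+1.08) = 1.5 × 10⁻³ → stable
The 108–182 m interval has Δρ < 0: lighter water underlies denser water.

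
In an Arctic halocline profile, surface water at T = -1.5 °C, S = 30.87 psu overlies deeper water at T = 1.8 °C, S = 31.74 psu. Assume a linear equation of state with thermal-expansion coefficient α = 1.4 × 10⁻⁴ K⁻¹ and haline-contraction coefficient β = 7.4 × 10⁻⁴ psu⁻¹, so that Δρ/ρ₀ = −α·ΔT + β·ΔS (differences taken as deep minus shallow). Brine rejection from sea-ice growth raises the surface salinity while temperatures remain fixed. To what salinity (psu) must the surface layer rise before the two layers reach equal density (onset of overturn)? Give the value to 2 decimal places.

Neutral buoyancy requires −α(T_deep − T_surf) + β(S_deep − S_surf′) = 0.
S_surf′ = S_deep − (α/β)·ΔT = 31.74 − (1.4 × 10⁻⁴/7.4 × 10⁻⁴)·(+3.3) = 31.1157 psu.
Increase required: 31.1157 − 30.87 = 0.2457 psu.

31.12 psu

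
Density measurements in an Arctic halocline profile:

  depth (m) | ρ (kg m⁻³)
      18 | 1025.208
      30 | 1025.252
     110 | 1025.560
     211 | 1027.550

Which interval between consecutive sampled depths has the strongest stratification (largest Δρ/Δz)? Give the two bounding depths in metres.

Compute the density gradient over each adjacent pair:
  18–30 m: Δρ/Δz = 0.044/12 = 3.7 × 10⁻³ kg m⁻⁴
  30–110 m: Δρ/Δz = 0.308/80 = 3.9 × 10⁻³ kg m⁻⁴
  110–211 m: Δρ/Δz = 1.990/101 = 0.020 kg m⁻⁴
The largest gradient is in the 110–211 m interval — the pycnocline.

110–211 m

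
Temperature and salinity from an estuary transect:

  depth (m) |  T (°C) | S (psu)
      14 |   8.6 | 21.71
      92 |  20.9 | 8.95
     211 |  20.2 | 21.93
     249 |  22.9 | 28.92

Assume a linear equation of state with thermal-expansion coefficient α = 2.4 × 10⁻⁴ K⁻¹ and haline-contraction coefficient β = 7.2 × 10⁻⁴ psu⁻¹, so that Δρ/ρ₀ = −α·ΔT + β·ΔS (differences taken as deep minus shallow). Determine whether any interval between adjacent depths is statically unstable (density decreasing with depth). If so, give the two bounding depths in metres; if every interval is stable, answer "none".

14–92 m

Evaluate Δρ/ρ₀ = −αΔT + βΔS across each adjacent pair:
  14–92 m: −αΔT+βΔS = −(2.4 × 10⁻⁴)(+12.3)+(7.2 × 10⁻⁴)(-12.76) = -0.012 → UNSTABLE
  92–211 m: −αΔT+βΔS = −(2.4 × 10⁻⁴)(-0.7)+(7.2 × 10⁻⁴)(+12.98) = 9.5 × 10⁻³ → stable
  211–249 m: −αΔT+βΔS = −(2.4 × 10⁻⁴)(+2.7)+(7.2 × 10⁻⁴)(+6.99) = 4.4 × 10⁻³ → stable
The 14–92 m interval has Δρ < 0: lighter water underlies denser water.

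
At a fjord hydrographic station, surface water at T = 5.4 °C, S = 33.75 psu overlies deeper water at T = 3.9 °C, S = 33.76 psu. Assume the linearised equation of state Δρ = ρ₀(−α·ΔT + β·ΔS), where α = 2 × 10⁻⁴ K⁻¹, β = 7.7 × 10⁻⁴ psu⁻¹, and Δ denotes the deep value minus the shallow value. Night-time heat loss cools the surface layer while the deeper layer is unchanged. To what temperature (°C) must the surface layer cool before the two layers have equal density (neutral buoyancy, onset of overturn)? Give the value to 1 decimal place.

Neutral buoyancy requires Δρ = 0, i.e. −α(T_deep − T_surf′) + β(S_deep − S_surf) = 0.
T_surf′ = T_deep − (β/α)·ΔS = 3.9 − (7.7 × 10⁻⁴/2 × 10⁻⁴)·(+0.01) = 3.861 °C.
Cooling required: 5.4 − (3.861) = 1.539 °C.

3.9 °C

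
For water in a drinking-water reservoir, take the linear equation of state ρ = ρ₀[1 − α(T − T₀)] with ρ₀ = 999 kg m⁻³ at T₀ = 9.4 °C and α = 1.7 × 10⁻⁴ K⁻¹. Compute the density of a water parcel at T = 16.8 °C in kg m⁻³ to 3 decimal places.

T − T₀ = +7.4 K.
Bracket = 1 − α·(+7.4) = 1 + (-1.258 × 10⁻³) = 0.9987420.
ρ = 999 × 0.9987420 = 997.743 kg m⁻³.

997.743 kg m⁻³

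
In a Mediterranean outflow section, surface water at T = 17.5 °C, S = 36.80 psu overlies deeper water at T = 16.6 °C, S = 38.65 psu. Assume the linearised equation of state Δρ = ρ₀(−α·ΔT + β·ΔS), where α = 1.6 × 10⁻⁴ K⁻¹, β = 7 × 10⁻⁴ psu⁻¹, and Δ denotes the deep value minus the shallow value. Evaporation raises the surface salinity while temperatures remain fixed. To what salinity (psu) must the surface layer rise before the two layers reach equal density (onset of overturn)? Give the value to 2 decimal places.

38.86 psu

Neutral buoyancy requires −α(T_deep − T_surf) + β(S_deep − S_surf′) = 0.
S_surf′ = S_deep − (α/β)·ΔT = 38.65 − (1.6 × 10⁻⁴/7 × 10⁻⁴)·(-0.9) = 38.8557 psu.
Increase required: 38.8557 − 36.80 = 2.0557 psu.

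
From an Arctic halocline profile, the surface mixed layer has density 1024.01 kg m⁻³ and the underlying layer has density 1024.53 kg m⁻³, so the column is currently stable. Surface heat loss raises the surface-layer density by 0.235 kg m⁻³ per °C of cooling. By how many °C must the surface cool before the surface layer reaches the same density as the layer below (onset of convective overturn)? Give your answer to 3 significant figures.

Density deficit of the surface layer: 1024.53 − 1024.01 = 0.52 kg m⁻³.
Required change = 0.52 / 0.235 = 2.21 °C.

2.21 °C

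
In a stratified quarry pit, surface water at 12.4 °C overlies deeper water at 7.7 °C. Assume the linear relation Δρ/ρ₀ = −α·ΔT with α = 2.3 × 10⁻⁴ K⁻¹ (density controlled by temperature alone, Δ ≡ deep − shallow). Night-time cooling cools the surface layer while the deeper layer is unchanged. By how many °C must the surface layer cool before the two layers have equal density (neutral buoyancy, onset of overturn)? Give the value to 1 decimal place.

4.7 °C

With temperature the only control, equal density requires T_surf′ = T_deep.
T_surf′ = 7.7 °C.
Cooling required: 12.4 − 7.7 = 4.7 °C.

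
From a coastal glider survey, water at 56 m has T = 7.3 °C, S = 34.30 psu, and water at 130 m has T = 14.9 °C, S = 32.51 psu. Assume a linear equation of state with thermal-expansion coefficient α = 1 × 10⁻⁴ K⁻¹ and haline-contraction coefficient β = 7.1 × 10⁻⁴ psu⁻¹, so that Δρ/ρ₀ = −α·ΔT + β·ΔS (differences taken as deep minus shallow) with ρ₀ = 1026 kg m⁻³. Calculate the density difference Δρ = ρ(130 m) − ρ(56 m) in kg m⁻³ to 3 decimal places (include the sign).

-2.084 kg m⁻³

ΔT = +7.6 K, ΔS = -1.79 psu (deep − shallow).
Δρ/ρ₀ = −(1 × 10⁻⁴)(+7.6) + (7.1 × 10⁻⁴)(-1.79) = -2.0309 × 10⁻³.
Δρ = 1026 × (-2.0309 × 10⁻³) = -2.084 kg m⁻³.
Negative Δρ: lighter below, statically unstable.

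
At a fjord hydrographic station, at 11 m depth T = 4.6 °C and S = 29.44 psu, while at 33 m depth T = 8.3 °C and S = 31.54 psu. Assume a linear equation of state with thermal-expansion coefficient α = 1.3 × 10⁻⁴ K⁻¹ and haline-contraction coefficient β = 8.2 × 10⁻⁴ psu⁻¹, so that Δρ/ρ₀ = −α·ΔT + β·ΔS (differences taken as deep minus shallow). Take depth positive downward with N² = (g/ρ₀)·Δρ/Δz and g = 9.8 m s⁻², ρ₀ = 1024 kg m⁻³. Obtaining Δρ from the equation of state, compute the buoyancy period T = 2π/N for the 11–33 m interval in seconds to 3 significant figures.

ΔT = +3.7 K, ΔS = +2.10 psu (deep − shallow).
Δρ/ρ₀ = −αΔT + βΔS = -4.81 × 10⁻⁴ + 1.722 × 10⁻³ = 1.241 × 10⁻³, so Δρ ≈ 1.271 kg m⁻³.
N² = (g/ρ₀)·Δρ/Δz = g·(Δρ/ρ₀)/Δz = 9.8 × 1.241 × 10⁻³ / 22 = 5.5281 × 10⁻⁴ s⁻².
N = √(5.5281 × 10⁻⁴) = 0.023512 rad s⁻¹ → T = 2π/N = 267.23 s ≈ 267 s.

267 s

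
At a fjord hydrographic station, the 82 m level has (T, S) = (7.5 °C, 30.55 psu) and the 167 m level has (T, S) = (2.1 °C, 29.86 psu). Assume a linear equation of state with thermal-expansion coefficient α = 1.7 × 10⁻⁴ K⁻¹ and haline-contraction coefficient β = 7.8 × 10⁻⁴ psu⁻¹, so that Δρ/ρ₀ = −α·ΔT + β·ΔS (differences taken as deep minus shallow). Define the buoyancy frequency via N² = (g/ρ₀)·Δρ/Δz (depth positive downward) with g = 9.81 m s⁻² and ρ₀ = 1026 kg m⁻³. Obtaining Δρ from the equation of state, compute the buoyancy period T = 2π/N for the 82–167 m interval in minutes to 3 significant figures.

ΔT = -5.4 K, ΔS = -0.69 psu (deep − shallow).
Δρ/ρ₀ = −αΔT + βΔS = 9.18 × 10⁻⁴ − 5.382 × 10⁻⁴ = 3.798 × 10⁻⁴, so Δρ ≈ 0.3897 kg m⁻³.
N² = (g/ρ₀)·Δρ/Δz = g·(Δρ/ρ₀)/Δz = 9.81 × 3.798 × 10⁻⁴ / 85 = 4.3833 × 10⁻⁵ s⁻².
N = √(4.3833 × 10⁻⁵) = 6.6206 × 10⁻³ rad s⁻¹ → T = 2π/N = 949.04 s = 15.817 min ≈ 15.8 min.

15.8 min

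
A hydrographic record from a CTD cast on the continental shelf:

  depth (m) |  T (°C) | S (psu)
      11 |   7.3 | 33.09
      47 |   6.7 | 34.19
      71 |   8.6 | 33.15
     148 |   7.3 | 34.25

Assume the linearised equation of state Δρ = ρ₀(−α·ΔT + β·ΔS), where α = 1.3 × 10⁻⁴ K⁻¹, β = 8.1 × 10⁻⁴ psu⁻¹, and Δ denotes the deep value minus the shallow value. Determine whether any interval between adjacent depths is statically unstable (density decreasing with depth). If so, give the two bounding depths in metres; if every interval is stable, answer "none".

Evaluate Δρ/ρ₀ = −αΔT + βΔS across each adjacent pair:
  11–47 m: −αΔT+βΔS = −(1.3 × 10⁻⁴)(-0.6)+(8.1 × 10⁻⁴)(+1.10) = 9.7 × 10⁻⁴ → stable
  47–71 m: −αΔT+βΔS = −(1.3 × 10⁻⁴)(+1.9)+(8.1 × 10⁻⁴)(-1.04) = -1.1 × 10⁻³ → UNSTABLE
  71–148 m: −αΔT+βΔS = −(1.3 × 10⁻⁴)(-1.3)+(8.1 × 10⁻⁴)(+1.10) = 1.1 × 10⁻³ → stable
The 47–71 m interval has Δρ < 0: lighter water underlies denser water.

47–71 m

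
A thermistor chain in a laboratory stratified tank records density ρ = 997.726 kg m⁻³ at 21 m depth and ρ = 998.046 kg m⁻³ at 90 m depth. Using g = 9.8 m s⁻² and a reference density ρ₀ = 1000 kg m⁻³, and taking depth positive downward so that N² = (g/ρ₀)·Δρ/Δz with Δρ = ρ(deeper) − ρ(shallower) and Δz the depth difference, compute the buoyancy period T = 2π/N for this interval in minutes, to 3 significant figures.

Δρ = 998.046 − 997.726 = 0.320 kg m⁻³ over Δz = 90 − 21 = 69 m.
N² = (9.8/1000) × (0.320/69) = 4.5449 × 10⁻⁵ s⁻².
N = √(4.5449 × 10⁻⁵) = 6.7416 × 10⁻³ rad s⁻¹, so T = 2π/N = 932.00 s = 15.533 min ≈ 15.5 min.

15.5 min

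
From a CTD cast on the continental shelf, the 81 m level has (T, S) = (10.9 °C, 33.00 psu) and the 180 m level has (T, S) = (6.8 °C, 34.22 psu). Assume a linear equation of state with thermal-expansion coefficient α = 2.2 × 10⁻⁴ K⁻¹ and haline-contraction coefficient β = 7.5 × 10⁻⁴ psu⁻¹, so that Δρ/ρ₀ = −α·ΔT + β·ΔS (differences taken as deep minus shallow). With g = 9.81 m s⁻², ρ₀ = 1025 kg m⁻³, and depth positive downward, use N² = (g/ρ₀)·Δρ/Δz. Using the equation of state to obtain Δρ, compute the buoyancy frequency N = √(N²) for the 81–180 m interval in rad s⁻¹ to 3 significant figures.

ΔT = -4.1 K, ΔS = +1.22 psu (deep − shallow).
Δρ/ρ₀ = −αΔT + βΔS = 9.02 × 10⁻⁴ + 9.15 × 10⁻⁴ = 1.817 × 10⁻³, so Δρ ≈ 1.862 kg m⁻³.
N² = (g/ρ₀)·Δρ/Δz = g·(Δρ/ρ₀)/Δz = 9.81 × 1.817 × 10⁻³ / 99 = 1.8005 × 10⁻⁴ s⁻².
N = √(1.8005 × 10⁻⁴) = 0.013418 rad s⁻¹ ≈ 0.0134 rad s⁻¹.

0.0134 rad s⁻¹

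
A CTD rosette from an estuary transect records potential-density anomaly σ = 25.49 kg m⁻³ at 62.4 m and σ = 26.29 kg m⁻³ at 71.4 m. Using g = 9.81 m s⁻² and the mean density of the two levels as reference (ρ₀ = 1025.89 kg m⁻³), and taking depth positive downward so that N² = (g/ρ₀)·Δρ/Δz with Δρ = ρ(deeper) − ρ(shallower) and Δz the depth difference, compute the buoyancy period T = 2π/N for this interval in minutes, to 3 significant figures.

3.59 min

Δρ = 1026.29 − 1025.49 = 0.80 kg m⁻³ over Δz = 71.4 − 62.4 = 9 m.
N² = (9.81/1025.89) × (0.80/9) = 8.4999 × 10⁻⁴ s⁻².
N = √(8.4999 × 10⁻⁴) = 0.029155 rad s⁻¹, so T = 2π/N = 215.51 s = 3.5918 min ≈ 3.59 min.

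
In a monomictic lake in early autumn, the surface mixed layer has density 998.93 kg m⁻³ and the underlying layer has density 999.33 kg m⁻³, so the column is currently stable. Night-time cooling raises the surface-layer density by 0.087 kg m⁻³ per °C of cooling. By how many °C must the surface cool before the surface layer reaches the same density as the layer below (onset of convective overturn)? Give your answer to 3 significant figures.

4.60 °C

Density deficit of the surface layer: 999.33 − 998.93 = 0.4 kg m⁻³.
Required change = 0.4 / 0.087 = 4.60 °C.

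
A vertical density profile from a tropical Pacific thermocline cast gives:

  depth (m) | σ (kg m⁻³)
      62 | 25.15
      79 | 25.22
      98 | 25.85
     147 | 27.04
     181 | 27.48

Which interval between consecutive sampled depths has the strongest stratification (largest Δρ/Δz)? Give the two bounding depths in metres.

79–98 m

Compute the density gradient over each adjacent pair:
  62–79 m: Δρ/Δz = 0.07/17 = 4.1 × 10⁻³ kg m⁻⁴
  79–98 m: Δρ/Δz = 0.63/19 = 0.033 kg m⁻⁴
  98–147 m: Δρ/Δz = 1.19/49 = 0.024 kg m⁻⁴
  147–181 m: Δρ/Δz = 0.44/34 = 0.013 kg m⁻⁴
The largest gradient is in the 79–98 m interval — the pycnocline.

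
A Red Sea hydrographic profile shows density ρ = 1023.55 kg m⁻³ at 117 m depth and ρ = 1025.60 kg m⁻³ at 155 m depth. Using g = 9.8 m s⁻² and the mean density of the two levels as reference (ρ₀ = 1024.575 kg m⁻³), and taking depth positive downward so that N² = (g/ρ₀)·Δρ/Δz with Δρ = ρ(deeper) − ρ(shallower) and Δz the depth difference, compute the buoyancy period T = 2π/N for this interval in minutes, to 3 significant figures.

Δρ = 1025.60 − 1023.55 = 2.05 kg m⁻³ over Δz = 155 − 117 = 38 m.
N² = (9.8/1024.575) × (2.05/38) = 5.1600 × 10⁻⁴ s⁻².
N = √(5.1600 × 10⁻⁴) = 0.022716 rad s⁻¹, so T = 2π/N = 276.60 s = 4.6100 min ≈ 4.61 min.

4.61 min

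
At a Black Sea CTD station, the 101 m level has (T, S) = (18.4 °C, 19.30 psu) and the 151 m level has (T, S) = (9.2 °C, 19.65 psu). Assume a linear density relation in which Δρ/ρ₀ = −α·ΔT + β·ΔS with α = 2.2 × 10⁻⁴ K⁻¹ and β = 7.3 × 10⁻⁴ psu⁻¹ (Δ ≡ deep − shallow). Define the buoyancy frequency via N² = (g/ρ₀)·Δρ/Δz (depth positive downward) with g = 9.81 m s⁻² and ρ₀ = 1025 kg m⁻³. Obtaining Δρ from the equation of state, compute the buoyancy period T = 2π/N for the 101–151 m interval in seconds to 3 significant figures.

ΔT = -9.2 K, ΔS = +0.35 psu (deep − shallow).
Δρ/ρ₀ = −αΔT + βΔS = 2.024 × 10⁻³ + 2.555 × 10⁻⁴ = 2.2795 × 10⁻³, so Δρ ≈ 2.336 kg m⁻³.
N² = (g/ρ₀)·Δρ/Δz = g·(Δρ/ρ₀)/Δz = 9.81 × 2.2795 × 10⁻³ / 50 = 4.4724 × 10⁻⁴ s⁻².
N = √(4.4724 × 10⁻⁴) = 0.021148 rad s⁻¹ → T = 2π/N = 297.11 s ≈ 297 s.

297 s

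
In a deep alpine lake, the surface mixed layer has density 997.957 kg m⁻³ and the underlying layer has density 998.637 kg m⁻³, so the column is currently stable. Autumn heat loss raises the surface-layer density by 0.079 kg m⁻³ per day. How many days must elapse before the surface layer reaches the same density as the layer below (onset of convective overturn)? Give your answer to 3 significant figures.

8.61 days

Density deficit of the surface layer: 998.637 − 997.957 = 0.68 kg m⁻³.
Required change = 0.68 / 0.079 = 8.61 days.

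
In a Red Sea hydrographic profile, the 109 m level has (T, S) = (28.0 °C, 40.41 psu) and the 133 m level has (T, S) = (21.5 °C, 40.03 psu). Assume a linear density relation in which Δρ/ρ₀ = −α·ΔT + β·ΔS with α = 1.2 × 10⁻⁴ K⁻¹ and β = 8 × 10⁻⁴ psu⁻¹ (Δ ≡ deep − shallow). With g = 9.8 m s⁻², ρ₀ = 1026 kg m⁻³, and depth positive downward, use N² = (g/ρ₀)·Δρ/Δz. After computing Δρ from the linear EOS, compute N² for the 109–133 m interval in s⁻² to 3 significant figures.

ΔT = -6.5 K, ΔS = -0.38 psu (deep − shallow).
Δρ/ρ₀ = −αΔT + βΔS = 7.80 × 10⁻⁴ − 3.04 × 10⁻⁴ = 4.76 × 10⁻⁴, so Δρ ≈ 0.4884 kg m⁻³.
N² = (g/ρ₀)·Δρ/Δz = g·(Δρ/ρ₀)/Δz = 9.8 × 4.76 × 10⁻⁴ / 24 = 1.9437 × 10⁻⁴ s⁻² ≈ 1.94 × 10⁻⁴ s⁻².

1.94 × 10⁻⁴ s⁻²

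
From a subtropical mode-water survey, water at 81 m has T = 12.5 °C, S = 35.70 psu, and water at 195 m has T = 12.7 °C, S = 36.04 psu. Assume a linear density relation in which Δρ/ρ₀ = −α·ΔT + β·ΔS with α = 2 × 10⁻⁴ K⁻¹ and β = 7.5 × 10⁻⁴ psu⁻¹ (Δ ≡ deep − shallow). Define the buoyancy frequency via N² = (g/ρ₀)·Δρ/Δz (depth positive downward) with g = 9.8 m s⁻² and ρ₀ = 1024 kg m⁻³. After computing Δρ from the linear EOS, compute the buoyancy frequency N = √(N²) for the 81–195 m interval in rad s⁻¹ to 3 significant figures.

4.30 × 10⁻³ rad s⁻¹

ΔT = +0.2 K, ΔS = +0.34 psu (deep − shallow).
Δρ/ρ₀ = −αΔT + βΔS = -4.00 × 10⁻⁵ + 2.55 × 10⁻⁴ = 2.15 × 10⁻⁴, so Δρ ≈ 0.2202 kg m⁻³.
N² = (g/ρ₀)·Δρ/Δz = g·(Δρ/ρ₀)/Δz = 9.8 × 2.15 × 10⁻⁴ / 114 = 1.8482 × 10⁻⁵ s⁻².
N = √(1.8482 × 10⁻⁵) = 4.2991 × 10⁻³ rad s⁻¹ ≈ 4.30 × 10⁻³ rad s⁻¹.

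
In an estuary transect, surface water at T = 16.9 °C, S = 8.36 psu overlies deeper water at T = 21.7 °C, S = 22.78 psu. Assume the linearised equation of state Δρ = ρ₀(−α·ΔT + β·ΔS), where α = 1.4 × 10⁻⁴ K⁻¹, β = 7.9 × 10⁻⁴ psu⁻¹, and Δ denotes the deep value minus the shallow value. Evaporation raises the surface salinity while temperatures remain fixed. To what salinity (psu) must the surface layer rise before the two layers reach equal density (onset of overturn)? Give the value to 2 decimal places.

Neutral buoyancy requires −α(T_deep − T_surf) + β(S_deep − S_surf′) = 0.
S_surf′ = S_deep − (α/β)·ΔT = 22.78 − (1.4 × 10⁻⁴/7.9 × 10⁻⁴)·(+4.8) = 21.9294 psu.
Increase required: 21.9294 − 8.36 = 13.5694 psu.

21.93 psu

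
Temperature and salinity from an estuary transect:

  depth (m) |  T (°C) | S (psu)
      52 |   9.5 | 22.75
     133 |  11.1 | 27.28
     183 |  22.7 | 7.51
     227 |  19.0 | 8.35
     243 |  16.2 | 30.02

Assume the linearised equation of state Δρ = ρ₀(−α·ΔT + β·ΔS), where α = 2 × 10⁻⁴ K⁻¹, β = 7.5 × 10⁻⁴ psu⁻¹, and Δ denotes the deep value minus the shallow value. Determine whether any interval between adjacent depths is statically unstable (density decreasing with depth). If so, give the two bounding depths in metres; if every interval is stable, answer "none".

Evaluate Δρ/ρ₀ = −αΔT + βΔS across each adjacent pair:
  52–133 m: −αΔT+βΔS = −(2 × 10⁻⁴)(+1.6)+(7.5 × 10⁻⁴)(+4.53) = 3.1 × 10⁻³ → stable
  133–183 m: −αΔT+βΔS = −(2 × 10⁻⁴)(+11.6)+(7.5 × 10⁻⁴)(-19.77) = -0.017 → UNSTABLE
  183–227 m: −αΔT+βΔS = −(2 × 10⁻⁴)(-3.7)+(7.5 × 10⁻⁴)(+0.84) = 1.4 × 10⁻³ → stable
  227–243 m: −αΔT+βΔS = −(2 × 10⁻⁴)(-2.8)+(7.5 × 10⁻⁴)(+21.67) = 0.017 → stable
The 133–183 m interval has Δρ < 0: lighter water underlies denser water.

133–183 m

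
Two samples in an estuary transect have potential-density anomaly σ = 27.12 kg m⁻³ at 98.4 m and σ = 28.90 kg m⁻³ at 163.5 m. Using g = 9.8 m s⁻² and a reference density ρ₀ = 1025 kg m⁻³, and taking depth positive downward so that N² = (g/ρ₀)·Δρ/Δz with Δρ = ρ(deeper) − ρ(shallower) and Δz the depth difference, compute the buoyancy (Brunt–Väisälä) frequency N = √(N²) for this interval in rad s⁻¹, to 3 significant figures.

Δρ = 1028.90 − 1027.12 = 1.78 kg m⁻³ over Δz = 163.5 − 98.4 = 65.1 m.
N² = (9.8/1025) × (1.78/65.1) = 2.6142 × 10⁻⁴ s⁻².
N = √(2.6142 × 10⁻⁴) = 0.016168 rad s⁻¹ ≈ 0.0162 rad s⁻¹.

0.0162 rad s⁻¹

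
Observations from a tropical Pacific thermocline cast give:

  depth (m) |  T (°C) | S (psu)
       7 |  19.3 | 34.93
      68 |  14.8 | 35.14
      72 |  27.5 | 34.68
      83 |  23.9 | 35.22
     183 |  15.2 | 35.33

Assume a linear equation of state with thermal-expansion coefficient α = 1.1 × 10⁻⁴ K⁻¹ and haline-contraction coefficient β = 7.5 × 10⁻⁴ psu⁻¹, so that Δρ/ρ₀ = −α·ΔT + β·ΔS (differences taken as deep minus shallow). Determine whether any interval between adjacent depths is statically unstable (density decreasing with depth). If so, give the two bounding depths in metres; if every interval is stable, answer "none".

68–72 m

Evaluate Δρ/ρ₀ = −αΔT + βΔS across each adjacent pair:
  7–68 m: −αΔT+βΔS = −(1.1 × 10⁻⁴)(-4.5)+(7.5 × 10⁻⁴)(+0.21) = 6.5 × 10⁻⁴ → stable
  68–72 m: −αΔT+βΔS = −(1.1 × 10⁻⁴)(+12.7)+(7.5 × 10⁻⁴)(-0.46) = -1.7 × 10⁻³ → UNSTABLE
  72–83 m: −αΔT+βΔS = −(1.1 × 10⁻⁴)(-3.6)+(7.5 × 10⁻⁴)(+0.54) = 8.0 × 10⁻⁴ → stable
  83–183 m: −αΔT+βΔS = −(1.1 × 10⁻⁴)(-8.7)+(7.5 × 10⁻⁴)(+0.11) = 1.0 × 10⁻³ → stable
The 68–72 m interval has Δρ < 0: lighter water underlies denser water.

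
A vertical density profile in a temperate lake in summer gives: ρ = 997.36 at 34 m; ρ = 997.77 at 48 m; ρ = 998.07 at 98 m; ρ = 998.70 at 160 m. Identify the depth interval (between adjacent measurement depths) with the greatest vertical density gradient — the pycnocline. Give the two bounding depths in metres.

Compute the density gradient over each adjacent pair:
  34–48 m: Δρ/Δz = 0.41/14 = 0.029 kg m⁻⁴
  48–98 m: Δρ/Δz = 0.30/50 = 6.0 × 10⁻³ kg m⁻⁴
  98–160 m: Δρ/Δz = 0.63/62 = 0.010 kg m⁻⁴
The largest gradient is in the 34–48 m interval — the pycnocline.

34–48 m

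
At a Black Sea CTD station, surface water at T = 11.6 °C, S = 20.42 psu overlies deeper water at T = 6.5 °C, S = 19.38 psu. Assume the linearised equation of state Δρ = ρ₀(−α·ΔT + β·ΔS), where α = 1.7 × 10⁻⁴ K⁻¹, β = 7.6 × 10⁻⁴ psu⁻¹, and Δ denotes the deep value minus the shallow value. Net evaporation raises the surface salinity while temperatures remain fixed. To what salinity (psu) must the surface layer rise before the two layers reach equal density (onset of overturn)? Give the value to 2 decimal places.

20.52 psu

Neutral buoyancy requires −α(T_deep − T_surf) + β(S_deep − S_surf′) = 0.
S_surf′ = S_deep − (α/β)·ΔT = 19.38 − (1.7 × 10⁻⁴/7.6 × 10⁻⁴)·(-5.1) = 20.5208 psu.
Increase required: 20.5208 − 20.42 = 0.1008 psu.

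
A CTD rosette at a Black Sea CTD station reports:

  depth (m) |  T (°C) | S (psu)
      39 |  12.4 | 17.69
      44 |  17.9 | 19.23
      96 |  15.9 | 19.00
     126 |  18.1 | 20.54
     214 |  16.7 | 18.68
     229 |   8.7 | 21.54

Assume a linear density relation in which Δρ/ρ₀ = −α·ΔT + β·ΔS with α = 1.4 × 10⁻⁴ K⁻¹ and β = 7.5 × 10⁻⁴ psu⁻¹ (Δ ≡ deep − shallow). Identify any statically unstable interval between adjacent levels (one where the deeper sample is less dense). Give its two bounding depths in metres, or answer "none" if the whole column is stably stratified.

126–214 m

Evaluate Δρ/ρ₀ = −αΔT + βΔS across each adjacent pair:
  39–44 m: −αΔT+βΔS = −(1.4 × 10⁻⁴)(+5.5)+(7.5 × 10⁻⁴)(+1.54) = 3.9 × 10⁻⁴ → stable
  44–96 m: −αΔT+βΔS = −(1.4 × 10⁻⁴)(-2.0)+(7.5 × 10⁻⁴)(-0.23) = 1.1 × 10⁻⁴ → stable
  96–126 m: −αΔT+βΔS = −(1.4 × 10⁻⁴)(+2.2)+(7.5 × 10⁻⁴)(+1.54) = 8.5 × 10⁻⁴ → stable
  126–214 m: −αΔT+βΔS = −(1.4 × 10⁻⁴)(-1.4)+(7.5 × 10⁻⁴)(-1.86) = -1.2 × 10⁻³ → UNSTABLE
  214–229 m: −αΔT+βΔS = −(1.4 × 10⁻⁴)(-8.0)+(7.5 × 10⁻⁴)(+2.86) = 3.3 × 10⁻³ → stable
The 126–214 m interval has Δρ < 0: lighter water underlies denser water.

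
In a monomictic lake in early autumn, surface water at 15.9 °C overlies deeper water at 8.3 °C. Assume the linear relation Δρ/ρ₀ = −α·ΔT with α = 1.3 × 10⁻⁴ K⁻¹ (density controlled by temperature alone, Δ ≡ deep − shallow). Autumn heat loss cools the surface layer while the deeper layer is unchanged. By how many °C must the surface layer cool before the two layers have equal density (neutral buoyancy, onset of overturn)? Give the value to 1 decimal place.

With temperature the only control, equal density requires T_surf′ = T_deep.
T_surf′ = 8.3 °C.
Cooling required: 15.9 − 8.3 = 7.6 °C.

7.6 °C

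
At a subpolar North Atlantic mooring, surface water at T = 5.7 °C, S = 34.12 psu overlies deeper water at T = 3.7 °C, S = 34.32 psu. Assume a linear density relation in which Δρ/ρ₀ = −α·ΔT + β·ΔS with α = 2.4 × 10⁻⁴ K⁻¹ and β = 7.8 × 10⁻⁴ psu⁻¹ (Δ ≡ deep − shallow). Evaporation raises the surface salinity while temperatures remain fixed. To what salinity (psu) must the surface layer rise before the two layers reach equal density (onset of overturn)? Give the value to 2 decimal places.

34.94 psu

Neutral buoyancy requires −α(T_deep − T_surf) + β(S_deep − S_surf′) = 0.
S_surf′ = S_deep − (α/β)·ΔT = 34.32 − (2.4 × 10⁻⁴/7.8 × 10⁻⁴)·(-2.0) = 34.9354 psu.
Increase required: 34.9354 − 34.12 = 0.8154 psu.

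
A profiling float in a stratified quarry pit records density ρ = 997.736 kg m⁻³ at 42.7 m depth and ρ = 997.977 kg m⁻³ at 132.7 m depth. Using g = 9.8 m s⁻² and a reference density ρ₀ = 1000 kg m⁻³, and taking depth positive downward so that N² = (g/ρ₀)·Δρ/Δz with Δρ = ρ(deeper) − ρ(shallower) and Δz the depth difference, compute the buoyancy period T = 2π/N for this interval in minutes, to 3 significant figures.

Δρ = 997.977 − 997.736 = 0.241 kg m⁻³ over Δz = 132.7 − 42.7 = 90 m.
N² = (9.8/1000) × (0.241/90) = 2.6242 × 10⁻⁵ s⁻².
N = √(2.6242 × 10⁻⁵) = 5.1227 × 10⁻³ rad s⁻¹, so T = 2π/N = 1.2265 × 10³ s = 20.442 min ≈ 20.4 min.

20.4 min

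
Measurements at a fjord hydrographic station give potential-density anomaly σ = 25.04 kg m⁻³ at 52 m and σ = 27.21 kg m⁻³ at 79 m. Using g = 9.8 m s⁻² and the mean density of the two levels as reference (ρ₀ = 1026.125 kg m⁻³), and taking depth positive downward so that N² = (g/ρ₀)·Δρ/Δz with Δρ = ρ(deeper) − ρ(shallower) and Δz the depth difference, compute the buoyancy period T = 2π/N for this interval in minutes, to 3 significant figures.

3.78 min

Δρ = 1027.21 − 1025.04 = 2.17 kg m⁻³ over Δz = 79 − 52 = 27 m.
N² = (9.8/1026.125) × (2.17/27) = 7.6758 × 10⁻⁴ s⁻².
N = √(7.6758 × 10⁻⁴) = 0.027705 rad s⁻¹, so T = 2π/N = 226.79 s = 3.7798 min ≈ 3.78 min.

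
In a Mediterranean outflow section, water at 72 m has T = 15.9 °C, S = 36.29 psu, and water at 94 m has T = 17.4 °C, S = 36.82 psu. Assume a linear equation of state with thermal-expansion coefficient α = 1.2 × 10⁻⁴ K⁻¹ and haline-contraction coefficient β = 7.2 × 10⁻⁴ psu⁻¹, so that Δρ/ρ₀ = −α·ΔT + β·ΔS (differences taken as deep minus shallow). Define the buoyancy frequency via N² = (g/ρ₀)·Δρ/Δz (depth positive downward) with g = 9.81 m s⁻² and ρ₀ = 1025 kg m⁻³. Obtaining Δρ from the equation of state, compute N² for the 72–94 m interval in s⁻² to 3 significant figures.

ΔT = +1.5 K, ΔS = +0.53 psu (deep − shallow).
Δρ/ρ₀ = −αΔT + βΔS = -1.80 × 10⁻⁴ + 3.816 × 10⁻⁴ = 2.016 × 10⁻⁴, so Δρ ≈ 0.2066 kg m⁻³.
N² = (g/ρ₀)·Δρ/Δz = g·(Δρ/ρ₀)/Δz = 9.81 × 2.016 × 10⁻⁴ / 22 = 8.9895 × 10⁻⁵ s⁻² ≈ 8.99 × 10⁻⁵ s⁻².

8.99 × 10⁻⁵ s⁻²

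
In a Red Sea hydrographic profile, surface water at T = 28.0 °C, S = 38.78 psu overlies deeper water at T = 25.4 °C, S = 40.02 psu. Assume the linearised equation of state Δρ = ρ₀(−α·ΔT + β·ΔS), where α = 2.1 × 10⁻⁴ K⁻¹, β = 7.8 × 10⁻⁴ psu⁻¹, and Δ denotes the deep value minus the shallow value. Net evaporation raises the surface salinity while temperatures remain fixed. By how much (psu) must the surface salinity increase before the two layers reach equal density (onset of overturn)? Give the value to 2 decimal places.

Neutral buoyancy requires −α(T_deep − T_surf) + β(S_deep − S_surf′) = 0.
S_surf′ = S_deep − (α/β)·ΔT = 40.02 − (2.1 × 10⁻⁴/7.8 × 10⁻⁴)·(-2.6) = 40.7200 psu.
Increase required: 40.7200 − 38.78 = 1.9400 psu.

1.94 psu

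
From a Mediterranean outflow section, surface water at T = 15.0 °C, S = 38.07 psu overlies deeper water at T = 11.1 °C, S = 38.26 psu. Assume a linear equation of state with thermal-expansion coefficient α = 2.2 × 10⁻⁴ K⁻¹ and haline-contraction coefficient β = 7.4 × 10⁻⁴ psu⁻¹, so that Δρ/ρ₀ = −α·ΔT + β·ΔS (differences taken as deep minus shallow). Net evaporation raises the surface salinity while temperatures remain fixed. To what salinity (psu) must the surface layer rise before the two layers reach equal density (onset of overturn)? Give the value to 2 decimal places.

Neutral buoyancy requires −α(T_deep − T_surf) + β(S_deep − S_surf′) = 0.
S_surf′ = S_deep − (α/β)·ΔT = 38.26 − (2.2 × 10⁻⁴/7.4 × 10⁻⁴)·(-3.9) = 39.4195 psu.
Increase required: 39.4195 − 38.07 = 1.3495 psu.

39.42 psu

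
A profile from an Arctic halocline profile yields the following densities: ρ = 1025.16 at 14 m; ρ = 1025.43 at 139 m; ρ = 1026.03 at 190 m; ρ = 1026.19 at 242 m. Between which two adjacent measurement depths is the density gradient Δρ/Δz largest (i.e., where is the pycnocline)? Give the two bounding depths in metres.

Compute the density gradient over each adjacent pair:
  14–139 m: Δρ/Δz = 0.27/125 = 2.2 × 10⁻³ kg m⁻⁴
  139–190 m: Δρ/Δz = 0.60/51 = 0.012 kg m⁻⁴
  190–242 m: Δρ/Δz = 0.16/52 = 3.1 × 10⁻³ kg m⁻⁴
The largest gradient is in the 139–190 m interval — the pycnocline.

139–190 m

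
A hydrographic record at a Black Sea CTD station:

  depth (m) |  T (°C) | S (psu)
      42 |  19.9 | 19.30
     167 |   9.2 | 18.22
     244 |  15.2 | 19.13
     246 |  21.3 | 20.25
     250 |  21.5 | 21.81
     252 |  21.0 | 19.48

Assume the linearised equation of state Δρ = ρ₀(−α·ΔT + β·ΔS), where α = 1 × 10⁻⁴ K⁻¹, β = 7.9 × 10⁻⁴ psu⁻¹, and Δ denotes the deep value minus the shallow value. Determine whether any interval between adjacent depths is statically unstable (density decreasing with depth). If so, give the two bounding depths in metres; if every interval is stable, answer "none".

250–252 m

Evaluate Δρ/ρ₀ = −αΔT + βΔS across each adjacent pair:
  42–167 m: −αΔT+βΔS = −(1 × 10⁻⁴)(-10.7)+(7.9 × 10⁻⁴)(-1.08) = 2.2 × 10⁻⁴ → stable
  167–244 m: −αΔT+βΔS = −(1 × 10⁻⁴)(+6.0)+(7.9 × 10⁻⁴)(+0.91) = 1.2 × 10⁻⁴ → stable
  244–246 m: −αΔT+βΔS = −(1 × 10⁻⁴)(+6.1)+(7.9 × 10⁻⁴)(+1.12) = 2.7 × 10⁻⁴ → stable
  246–250 m: −αΔT+βΔS = −(1 × 10⁻⁴)(+0.2)+(7.9 × 10⁻⁴)(+1.56) = 1.2 × 10⁻³ → stable
  250–252 m: −αΔT+βΔS = −(1 × 10⁻⁴)(-0.5)+(7.9 × 10⁻⁴)(-2.33) = -1.8 × 10⁻³ → UNSTABLE
The 250–252 m interval has Δρ < 0: lighter water underlies denser water.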